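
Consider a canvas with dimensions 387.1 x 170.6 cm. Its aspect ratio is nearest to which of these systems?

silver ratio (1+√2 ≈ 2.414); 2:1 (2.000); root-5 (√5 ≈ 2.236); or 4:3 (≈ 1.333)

root-5

387.1/170.6 ≈ 2.269. Nearest candidates are root-5 (2.236, off by 0.033) and silver ratio (2.414, off by 0.145).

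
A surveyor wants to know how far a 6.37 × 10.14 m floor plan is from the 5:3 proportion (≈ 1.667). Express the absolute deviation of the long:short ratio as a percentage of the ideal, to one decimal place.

Ratio = 10.14 / 6.37 ≈ 1.5918.
Ideal 5:3 ≈ 1.6667. |1.5918 − 1.6667| / 1.6667 ≈ 4.49% → 4.5%.

4.5%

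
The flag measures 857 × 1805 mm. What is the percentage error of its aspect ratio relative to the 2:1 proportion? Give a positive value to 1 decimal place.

5.3%

Ratio = 1805 / 857 ≈ 2.1062.
Ideal 2:1 = 2.0000. |2.1062 − 2.0000| / 2.0000 ≈ 5.31% → 5.3%.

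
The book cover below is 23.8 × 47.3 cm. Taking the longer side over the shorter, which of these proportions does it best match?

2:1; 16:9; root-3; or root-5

2:1

Ratio = 47.3 / 23.8 ≈ 1.987.
Distances: 2:1 2.000 (Δ 0.013); 16:9 1.778 (Δ 0.209); root-3 1.732 (Δ 0.255); root-5 2.236 (Δ 0.249).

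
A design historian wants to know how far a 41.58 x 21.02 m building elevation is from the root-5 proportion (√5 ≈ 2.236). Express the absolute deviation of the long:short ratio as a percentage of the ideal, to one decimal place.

11.5%

Ratio = 41.58 / 21.02 ≈ 1.9781.
Ideal root-5 ≈ 2.2361. |1.9781 − 2.2361| / 2.2361 ≈ 11.54% → 11.5%.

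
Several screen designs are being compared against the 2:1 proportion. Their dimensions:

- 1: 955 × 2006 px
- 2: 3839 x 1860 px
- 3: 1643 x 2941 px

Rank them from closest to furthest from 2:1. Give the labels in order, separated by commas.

1: 2006/955 ≈ 2.101 → |2.101 − 2.000| = 0.101
2: 3839/1860 ≈ 2.064 → |2.064 − 2.000| = 0.064
3: 2941/1643 ≈ 1.790 → |1.790 − 2.000| = 0.210

2, 1, 3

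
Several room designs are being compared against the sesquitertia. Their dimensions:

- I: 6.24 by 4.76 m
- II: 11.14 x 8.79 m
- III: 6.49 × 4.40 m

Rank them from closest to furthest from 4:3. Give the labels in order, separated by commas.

I: 6.24/4.76 ≈ 1.311 → |1.311 − 1.333| = 0.022
II: 11.14/8.79 ≈ 1.267 → |1.267 − 1.333| = 0.066
III: 6.49/4.40 ≈ 1.475 → |1.475 − 1.333| = 0.142

I, II, III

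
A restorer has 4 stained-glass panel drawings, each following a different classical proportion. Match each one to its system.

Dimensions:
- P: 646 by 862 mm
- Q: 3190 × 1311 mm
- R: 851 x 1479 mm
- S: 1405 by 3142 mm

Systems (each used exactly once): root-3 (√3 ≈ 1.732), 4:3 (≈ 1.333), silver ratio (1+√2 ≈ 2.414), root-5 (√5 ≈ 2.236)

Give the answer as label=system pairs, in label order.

Ratios: P ≈ 1.334; Q ≈ 2.433; R ≈ 1.738; S ≈ 2.236.
Targets: root-3 ≈ 1.732; 4:3 ≈ 1.333; silver ratio ≈ 2.414; root-5 ≈ 2.236.

P=4:3, Q=silver ratio, R=root-3, S=root-5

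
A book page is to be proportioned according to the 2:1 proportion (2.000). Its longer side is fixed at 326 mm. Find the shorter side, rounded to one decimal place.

163.0 mm

2:1 = 2.00000.
Shorter side = 326 ÷ 2.00000 ≈ 163.000 → 163.0 mm.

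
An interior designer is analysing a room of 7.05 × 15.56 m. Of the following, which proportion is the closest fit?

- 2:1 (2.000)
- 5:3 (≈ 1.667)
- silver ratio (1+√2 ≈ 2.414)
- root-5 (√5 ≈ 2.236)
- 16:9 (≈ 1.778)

root-5

Ratio = 15.56 / 7.05 ≈ 2.207.
Distances: 2:1 2.000 (Δ 0.207); 5:3 1.667 (Δ 0.540); silver ratio 2.414 (Δ 0.207); root-5 2.236 (Δ 0.029); 16:9 1.778 (Δ 0.429).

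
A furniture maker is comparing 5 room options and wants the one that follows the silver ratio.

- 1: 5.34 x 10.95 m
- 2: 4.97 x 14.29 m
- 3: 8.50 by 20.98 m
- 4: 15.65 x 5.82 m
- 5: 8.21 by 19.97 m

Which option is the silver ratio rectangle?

Ratios (long/short): 1 ≈ 2.051; 2 ≈ 2.875; 3 ≈ 2.468; 4 ≈ 2.689; 5 ≈ 2.432.
silver ratio ≈ 2.414; option 5 is nearest (Δ 0.018).

5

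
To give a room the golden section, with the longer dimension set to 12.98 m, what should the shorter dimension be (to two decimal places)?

8.02 m

golden ratio ≈ 1.61803.
Shorter side = 12.98 ÷ 1.61803 ≈ 8.0221 → 8.02 m.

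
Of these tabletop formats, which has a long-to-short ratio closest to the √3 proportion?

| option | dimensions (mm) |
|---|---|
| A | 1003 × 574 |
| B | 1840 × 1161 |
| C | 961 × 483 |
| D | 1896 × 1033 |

A

Ratios (long/short): A ≈ 1.747; B ≈ 1.585; C ≈ 1.990; D ≈ 1.835.
root-3 ≈ 1.732; option A is nearest (Δ 0.015).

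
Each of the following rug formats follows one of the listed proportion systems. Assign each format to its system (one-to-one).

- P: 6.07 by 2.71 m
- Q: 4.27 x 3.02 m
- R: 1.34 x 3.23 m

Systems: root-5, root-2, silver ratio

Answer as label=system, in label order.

P = 6.07/2.71 ≈ 2.240 → root-5 (2.236)
Q = 4.27/3.02 ≈ 1.414 → root-2 (1.414)
R = 3.23/1.34 ≈ 2.410 → silver ratio (2.414)

P=root-5, Q=root-2, R=silver ratio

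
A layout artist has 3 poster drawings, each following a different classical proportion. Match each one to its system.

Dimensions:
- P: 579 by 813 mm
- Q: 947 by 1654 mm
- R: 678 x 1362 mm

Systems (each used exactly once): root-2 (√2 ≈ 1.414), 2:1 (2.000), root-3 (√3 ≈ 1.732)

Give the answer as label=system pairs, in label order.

P = 813/579 ≈ 1.404 → root-2 (1.414)
Q = 1654/947 ≈ 1.747 → root-3 (1.732)
R = 1362/678 ≈ 2.009 → 2:1 (2.000)

P=root-2, Q=root-3, R=2:1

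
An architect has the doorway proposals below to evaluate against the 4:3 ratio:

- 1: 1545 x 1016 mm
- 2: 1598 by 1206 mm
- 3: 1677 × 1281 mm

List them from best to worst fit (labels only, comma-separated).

2, 3, 1

1: 1545/1016 ≈ 1.521 → |1.521 − 1.333| = 0.188
2: 1598/1206 ≈ 1.325 → |1.325 − 1.333| = 0.008
3: 1677/1281 ≈ 1.309 → |1.309 − 1.333| = 0.024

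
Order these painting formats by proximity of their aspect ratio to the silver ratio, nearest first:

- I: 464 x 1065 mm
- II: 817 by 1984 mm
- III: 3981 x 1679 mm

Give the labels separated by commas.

I: 1065/464 ≈ 2.295 → |2.295 − 2.414| = 0.119
II: 1984/817 ≈ 2.428 → |2.428 − 2.414| = 0.014
III: 3981/1679 ≈ 2.371 → |2.371 − 2.414| = 0.043

II, III, I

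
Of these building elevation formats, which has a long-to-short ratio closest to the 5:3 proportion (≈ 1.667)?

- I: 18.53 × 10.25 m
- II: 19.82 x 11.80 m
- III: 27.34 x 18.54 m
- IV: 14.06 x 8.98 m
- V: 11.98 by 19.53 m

Target 5:3 ≈ 1.667.
I: 1.808 (Δ0.141)  II: 1.680 (Δ0.013)  III: 1.475 (Δ0.192)  IV: 1.566 (Δ0.101)  V: 1.630 (Δ0.037)

II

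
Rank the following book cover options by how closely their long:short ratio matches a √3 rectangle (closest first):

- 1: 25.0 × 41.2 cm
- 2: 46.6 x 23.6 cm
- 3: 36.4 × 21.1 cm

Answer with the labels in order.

Ratios: 1 = 41.2 / 25.0 ≈ 1.648; 2 = 46.6 / 23.6 ≈ 1.975; 3 = 36.4 / 21.1 ≈ 1.725.
|Δ from 1.732|: 1 0.084; 2 0.243; 3 0.007.

3, 1, 2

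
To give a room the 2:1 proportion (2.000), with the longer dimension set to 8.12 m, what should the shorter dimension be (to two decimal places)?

2:1 = 2.00000.
Shorter side = 8.12 ÷ 2.00000 ≈ 4.0600 → 4.06 m.

4.06 m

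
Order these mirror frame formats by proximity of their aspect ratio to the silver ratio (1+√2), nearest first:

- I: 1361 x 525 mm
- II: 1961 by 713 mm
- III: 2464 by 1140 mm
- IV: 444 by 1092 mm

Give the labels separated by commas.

I: 1361/525 ≈ 2.592 → |2.592 − 2.414| = 0.178
II: 1961/713 ≈ 2.750 → |2.750 − 2.414| = 0.336
III: 2464/1140 ≈ 2.161 → |2.161 − 2.414| = 0.253
IV: 1092/444 ≈ 2.459 → |2.459 − 2.414| = 0.045

IV, I, III, II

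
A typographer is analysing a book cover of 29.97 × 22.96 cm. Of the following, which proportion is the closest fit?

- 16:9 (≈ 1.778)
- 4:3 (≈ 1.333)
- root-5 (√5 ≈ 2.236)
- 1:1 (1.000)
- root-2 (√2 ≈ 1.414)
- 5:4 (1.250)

4:3

Ratio = 29.97 / 22.96 ≈ 1.305.
Distances: 16:9 1.778 (Δ 0.473); 4:3 1.333 (Δ 0.028); root-5 2.236 (Δ 0.931); 1:1 1.000 (Δ 0.305); root-2 1.414 (Δ 0.109); 5:4 1.250 (Δ 0.055).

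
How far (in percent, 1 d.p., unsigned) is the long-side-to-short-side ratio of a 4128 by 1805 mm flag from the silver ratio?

Ratio = 4128 / 1805 ≈ 2.2870.
Ideal silver ratio ≈ 2.4142. |2.2870 − 2.4142| / 2.4142 ≈ 5.27% → 5.3%.

5.3%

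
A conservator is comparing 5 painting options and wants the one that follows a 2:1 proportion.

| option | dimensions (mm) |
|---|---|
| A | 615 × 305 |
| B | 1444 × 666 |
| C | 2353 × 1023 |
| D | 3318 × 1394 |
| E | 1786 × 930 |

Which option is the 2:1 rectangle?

A

Ratios (long/short): A ≈ 2.016; B ≈ 2.168; C ≈ 2.300; D ≈ 2.380; E ≈ 1.920.
2:1 ≈ 2.000; option A is nearest (Δ 0.016).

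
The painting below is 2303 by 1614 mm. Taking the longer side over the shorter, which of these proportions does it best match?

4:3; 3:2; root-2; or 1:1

2303/1614 ≈ 1.427. Nearest candidates are root-2 (1.414, off by 0.013) and 3:2 (1.500, off by 0.073).

root-2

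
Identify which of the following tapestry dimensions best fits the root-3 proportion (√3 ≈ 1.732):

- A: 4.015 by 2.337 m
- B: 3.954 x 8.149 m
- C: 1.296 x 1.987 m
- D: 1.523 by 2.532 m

A

Target root-3 ≈ 1.732.
A: 1.718 (Δ0.014)  B: 2.061 (Δ0.329)  C: 1.533 (Δ0.199)  D: 1.663 (Δ0.069)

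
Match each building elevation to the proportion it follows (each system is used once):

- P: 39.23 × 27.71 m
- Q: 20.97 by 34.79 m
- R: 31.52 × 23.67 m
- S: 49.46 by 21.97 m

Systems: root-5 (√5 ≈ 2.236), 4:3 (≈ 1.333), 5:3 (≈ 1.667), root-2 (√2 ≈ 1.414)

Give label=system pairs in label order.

P=root-2, Q=5:3, R=4:3, S=root-5

P = 39.23/27.71 ≈ 1.416 → root-2 (1.414)
Q = 34.79/20.97 ≈ 1.659 → 5:3 (1.667)
R = 31.52/23.67 ≈ 1.332 → 4:3 (1.333)
S = 49.46/21.97 ≈ 2.251 → root-5 (2.236)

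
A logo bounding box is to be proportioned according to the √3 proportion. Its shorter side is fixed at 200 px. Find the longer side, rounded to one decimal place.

346.4 px

root-3 ≈ 1.73205.
Longer side = 200 × 1.73205 ≈ 346.410 → 346.4 px.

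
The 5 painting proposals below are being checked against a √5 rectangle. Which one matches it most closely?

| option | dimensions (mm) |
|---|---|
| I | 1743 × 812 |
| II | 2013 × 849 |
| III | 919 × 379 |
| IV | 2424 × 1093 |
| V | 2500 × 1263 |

IV

Ratios (long/short): I ≈ 2.147; II ≈ 2.371; III ≈ 2.425; IV ≈ 2.218; V ≈ 1.979.
root-5 ≈ 2.236; option IV is nearest (Δ 0.018).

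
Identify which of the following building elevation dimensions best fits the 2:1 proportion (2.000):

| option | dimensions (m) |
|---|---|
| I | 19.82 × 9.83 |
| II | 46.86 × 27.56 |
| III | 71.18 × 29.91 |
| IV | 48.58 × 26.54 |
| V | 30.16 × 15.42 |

Target 2:1 ≈ 2.000.
I: 2.016 (Δ0.016)  II: 1.700 (Δ0.300)  III: 2.380 (Δ0.380)  IV: 1.830 (Δ0.170)  V: 1.956 (Δ0.044)

I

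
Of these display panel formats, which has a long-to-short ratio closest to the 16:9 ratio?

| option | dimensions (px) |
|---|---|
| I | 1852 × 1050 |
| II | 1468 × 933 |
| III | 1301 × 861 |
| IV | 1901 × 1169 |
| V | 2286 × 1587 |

I

Target 16:9 ≈ 1.778.
I: 1.764 (Δ0.014)  II: 1.573 (Δ0.205)  III: 1.511 (Δ0.267)  IV: 1.626 (Δ0.152)  V: 1.440 (Δ0.338)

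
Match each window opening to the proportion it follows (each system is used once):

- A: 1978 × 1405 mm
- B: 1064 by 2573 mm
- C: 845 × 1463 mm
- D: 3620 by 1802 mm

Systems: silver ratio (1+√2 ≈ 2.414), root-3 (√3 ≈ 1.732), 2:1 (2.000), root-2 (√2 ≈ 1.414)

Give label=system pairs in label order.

A=root-2, B=silver ratio, C=root-3, D=2:1

Ratios: A ≈ 1.408; B ≈ 2.418; C ≈ 1.731; D ≈ 2.009.
Targets: silver ratio ≈ 2.414; root-3 ≈ 1.732; 2:1 ≈ 2.000; root-2 ≈ 1.414.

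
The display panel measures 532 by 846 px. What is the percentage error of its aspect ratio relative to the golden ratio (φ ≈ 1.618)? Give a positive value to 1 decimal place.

1.7%

Ratio = 846 / 532 ≈ 1.5902.
Ideal golden ratio ≈ 1.6180. |1.5902 − 1.6180| / 1.6180 ≈ 1.72% → 1.7%.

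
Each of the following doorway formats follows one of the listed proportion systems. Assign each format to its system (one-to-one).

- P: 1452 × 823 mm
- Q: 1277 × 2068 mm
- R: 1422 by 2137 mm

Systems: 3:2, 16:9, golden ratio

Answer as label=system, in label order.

P = 1452/823 ≈ 1.764 → 16:9 (1.778)
Q = 2068/1277 ≈ 1.619 → golden ratio (1.618)
R = 2137/1422 ≈ 1.503 → 3:2 (1.500)

P=16:9, Q=golden ratio, R=3:2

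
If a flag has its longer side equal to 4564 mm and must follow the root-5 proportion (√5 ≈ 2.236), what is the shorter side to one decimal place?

2041.1 mm

root-5 ≈ 2.23607.
Shorter side = 4564 ÷ 2.23607 ≈ 2041.081 → 2041.1 mm.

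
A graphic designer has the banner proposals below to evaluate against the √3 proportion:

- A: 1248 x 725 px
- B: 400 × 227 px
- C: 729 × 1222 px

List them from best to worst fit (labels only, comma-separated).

A, B, C

Ratios: A = 1248 / 725 ≈ 1.721; B = 400 / 227 ≈ 1.762; C = 1222 / 729 ≈ 1.676.
|Δ from 1.732|: A 0.011; B 0.030; C 0.056.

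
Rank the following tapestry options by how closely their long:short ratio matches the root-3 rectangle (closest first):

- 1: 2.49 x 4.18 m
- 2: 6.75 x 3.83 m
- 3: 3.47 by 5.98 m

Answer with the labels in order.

Ratios: 1 = 4.18 / 2.49 ≈ 1.679; 2 = 6.75 / 3.83 ≈ 1.762; 3 = 5.98 / 3.47 ≈ 1.723.
|Δ from 1.732|: 1 0.053; 2 0.030; 3 0.009.

3, 2, 1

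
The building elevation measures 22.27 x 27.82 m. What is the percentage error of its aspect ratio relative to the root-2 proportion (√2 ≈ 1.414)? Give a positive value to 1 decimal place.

Ratio = 27.82 / 22.27 ≈ 1.2492.
Ideal root-2 ≈ 1.4142. |1.2492 − 1.4142| / 1.4142 ≈ 11.67% → 11.7%.

11.7%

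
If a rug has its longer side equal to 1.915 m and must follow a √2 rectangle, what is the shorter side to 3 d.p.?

root-2 ≈ 1.41421.
Shorter side = 1.915 ÷ 1.41421 ≈ 1.35411 → 1.354 m.

1.354 m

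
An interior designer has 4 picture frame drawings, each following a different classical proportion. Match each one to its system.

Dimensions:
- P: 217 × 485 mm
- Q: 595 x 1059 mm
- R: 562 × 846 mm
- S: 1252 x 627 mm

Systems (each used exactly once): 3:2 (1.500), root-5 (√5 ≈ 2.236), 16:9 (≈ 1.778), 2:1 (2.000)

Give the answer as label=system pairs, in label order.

Ratios: P ≈ 2.235; Q ≈ 1.780; R ≈ 1.505; S ≈ 1.997.
Targets: 3:2 ≈ 1.500; root-5 ≈ 2.236; 16:9 ≈ 1.778; 2:1 ≈ 2.000.

P=root-5, Q=16:9, R=3:2, S=2:1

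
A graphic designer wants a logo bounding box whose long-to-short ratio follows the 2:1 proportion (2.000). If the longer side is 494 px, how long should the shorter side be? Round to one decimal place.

247.0 px

2:1 = 2.00000.
Shorter side = 494 ÷ 2.00000 ≈ 247.000 → 247.0 px.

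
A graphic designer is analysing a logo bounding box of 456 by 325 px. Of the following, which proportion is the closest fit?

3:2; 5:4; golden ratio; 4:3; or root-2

root-2

456/325 ≈ 1.403. Nearest candidates are root-2 (1.414, off by 0.011) and 4:3 (1.333, off by 0.070).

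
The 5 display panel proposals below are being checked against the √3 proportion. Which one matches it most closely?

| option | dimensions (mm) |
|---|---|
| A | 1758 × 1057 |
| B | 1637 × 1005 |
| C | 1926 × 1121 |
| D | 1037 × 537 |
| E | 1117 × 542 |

Target root-3 ≈ 1.732.
A: 1.663 (Δ0.069)  B: 1.629 (Δ0.103)  C: 1.718 (Δ0.014)  D: 1.931 (Δ0.199)  E: 2.061 (Δ0.329)

C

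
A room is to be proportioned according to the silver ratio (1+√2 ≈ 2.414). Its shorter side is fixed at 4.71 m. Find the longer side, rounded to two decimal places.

silver ratio ≈ 2.41421.
Longer side = 4.71 × 2.41421 ≈ 11.3709 → 11.37 m.

11.37 m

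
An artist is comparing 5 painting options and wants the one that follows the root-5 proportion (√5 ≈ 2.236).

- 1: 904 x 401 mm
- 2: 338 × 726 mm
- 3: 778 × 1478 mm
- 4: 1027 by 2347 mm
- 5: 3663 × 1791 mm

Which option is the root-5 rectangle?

Target root-5 ≈ 2.236.
1: 2.254 (Δ0.018)  2: 2.148 (Δ0.088)  3: 1.900 (Δ0.336)  4: 2.285 (Δ0.049)  5: 2.045 (Δ0.191)

1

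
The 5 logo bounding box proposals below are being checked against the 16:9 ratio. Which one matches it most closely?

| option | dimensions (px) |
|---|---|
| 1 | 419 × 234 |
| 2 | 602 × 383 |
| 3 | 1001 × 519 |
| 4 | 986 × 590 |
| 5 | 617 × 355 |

Target 16:9 ≈ 1.778.
1: 1.791 (Δ0.013)  2: 1.572 (Δ0.206)  3: 1.929 (Δ0.151)  4: 1.671 (Δ0.107)  5: 1.738 (Δ0.040)

1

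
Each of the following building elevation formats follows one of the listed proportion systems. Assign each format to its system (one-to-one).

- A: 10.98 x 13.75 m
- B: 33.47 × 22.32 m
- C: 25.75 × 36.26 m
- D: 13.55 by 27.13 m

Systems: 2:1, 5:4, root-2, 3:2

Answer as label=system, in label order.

A=5:4, B=3:2, C=root-2, D=2:1

Ratios: A ≈ 1.252; B ≈ 1.500; C ≈ 1.408; D ≈ 2.002.
Targets: 2:1 ≈ 2.000; 5:4 ≈ 1.250; root-2 ≈ 1.414; 3:2 ≈ 1.500.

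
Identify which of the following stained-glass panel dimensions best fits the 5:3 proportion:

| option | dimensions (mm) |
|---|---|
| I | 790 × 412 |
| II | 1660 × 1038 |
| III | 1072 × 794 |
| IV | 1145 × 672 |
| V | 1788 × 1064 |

Ratios (long/short): I ≈ 1.917; II ≈ 1.599; III ≈ 1.350; IV ≈ 1.704; V ≈ 1.680.
5:3 ≈ 1.667; option V is nearest (Δ 0.013).

V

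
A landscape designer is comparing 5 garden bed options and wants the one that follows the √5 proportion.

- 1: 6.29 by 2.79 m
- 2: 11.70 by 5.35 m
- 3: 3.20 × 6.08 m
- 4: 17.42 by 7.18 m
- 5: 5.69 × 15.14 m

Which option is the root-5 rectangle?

Target root-5 ≈ 2.236.
1: 2.254 (Δ0.018)  2: 2.187 (Δ0.049)  3: 1.900 (Δ0.336)  4: 2.426 (Δ0.190)  5: 2.661 (Δ0.425)

1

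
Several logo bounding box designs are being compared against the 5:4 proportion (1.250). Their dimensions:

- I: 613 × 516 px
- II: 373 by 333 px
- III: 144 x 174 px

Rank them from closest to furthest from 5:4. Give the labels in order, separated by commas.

Ratios: I = 613 / 516 ≈ 1.188; II = 373 / 333 ≈ 1.120; III = 174 / 144 ≈ 1.208.
|Δ from 1.250|: I 0.062; II 0.130; III 0.042.

III, I, II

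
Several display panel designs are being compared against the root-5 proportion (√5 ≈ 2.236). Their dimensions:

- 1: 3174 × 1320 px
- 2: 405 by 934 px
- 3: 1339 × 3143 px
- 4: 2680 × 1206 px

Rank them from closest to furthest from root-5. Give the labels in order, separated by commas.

4, 2, 3, 1

1: 3174/1320 ≈ 2.405 → |2.405 − 2.236| = 0.169
2: 934/405 ≈ 2.306 → |2.306 − 2.236| = 0.070
3: 3143/1339 ≈ 2.347 → |2.347 − 2.236| = 0.111
4: 2680/1206 ≈ 2.222 → |2.222 − 2.236| = 0.014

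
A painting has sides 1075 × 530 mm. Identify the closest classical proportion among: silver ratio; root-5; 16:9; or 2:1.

2:1

Ratio = 1075 / 530 ≈ 2.028.
Distances: silver ratio 2.414 (Δ 0.386); root-5 2.236 (Δ 0.208); 16:9 1.778 (Δ 0.250); 2:1 2.000 (Δ 0.028).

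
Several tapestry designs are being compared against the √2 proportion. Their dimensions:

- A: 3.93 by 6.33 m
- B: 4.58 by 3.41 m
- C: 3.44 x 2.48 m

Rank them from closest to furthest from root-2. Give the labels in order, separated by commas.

C, B, A

A: 6.33/3.93 ≈ 1.611 → |1.611 − 1.414| = 0.197
B: 4.58/3.41 ≈ 1.343 → |1.343 − 1.414| = 0.071
C: 3.44/2.48 ≈ 1.387 → |1.387 − 1.414| = 0.027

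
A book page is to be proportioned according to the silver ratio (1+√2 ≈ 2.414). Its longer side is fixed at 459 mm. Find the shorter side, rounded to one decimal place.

190.1 mm

silver ratio ≈ 2.41421.
Shorter side = 459 ÷ 2.41421 ≈ 190.124 → 190.1 mm.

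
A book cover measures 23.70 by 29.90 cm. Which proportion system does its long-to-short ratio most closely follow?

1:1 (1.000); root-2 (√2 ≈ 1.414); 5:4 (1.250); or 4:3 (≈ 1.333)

5:4

29.90/23.70 ≈ 1.262. Nearest candidates are 5:4 (1.250, off by 0.012) and 4:3 (1.333, off by 0.071).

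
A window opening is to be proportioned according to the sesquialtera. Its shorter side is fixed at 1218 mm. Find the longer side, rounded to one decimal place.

1827.0 mm

3:2 = 1.50000.
Longer side = 1218 × 1.50000 ≈ 1827.000 → 1827.0 mm.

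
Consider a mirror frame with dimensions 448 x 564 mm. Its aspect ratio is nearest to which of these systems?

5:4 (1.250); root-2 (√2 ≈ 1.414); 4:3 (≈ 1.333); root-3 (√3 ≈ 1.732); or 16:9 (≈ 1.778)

Ratio = 564 / 448 ≈ 1.259.
Distances: 5:4 1.250 (Δ 0.009); root-2 1.414 (Δ 0.155); 4:3 1.333 (Δ 0.074); root-3 1.732 (Δ 0.473); 16:9 1.778 (Δ 0.519).

5:4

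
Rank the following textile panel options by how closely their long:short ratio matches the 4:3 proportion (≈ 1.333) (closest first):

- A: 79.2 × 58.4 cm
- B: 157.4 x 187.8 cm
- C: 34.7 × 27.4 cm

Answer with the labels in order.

A, C, B

Ratios: A = 79.2 / 58.4 ≈ 1.356; B = 187.8 / 157.4 ≈ 1.193; C = 34.7 / 27.4 ≈ 1.266.
|Δ from 1.333|: A 0.023; B 0.140; C 0.067.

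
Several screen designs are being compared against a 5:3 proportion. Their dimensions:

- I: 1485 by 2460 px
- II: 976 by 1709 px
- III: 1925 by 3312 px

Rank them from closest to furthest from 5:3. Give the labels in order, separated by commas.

I, III, II

Ratios: I = 2460 / 1485 ≈ 1.657; II = 1709 / 976 ≈ 1.751; III = 3312 / 1925 ≈ 1.721.
|Δ from 1.667|: I 0.010; II 0.084; III 0.054.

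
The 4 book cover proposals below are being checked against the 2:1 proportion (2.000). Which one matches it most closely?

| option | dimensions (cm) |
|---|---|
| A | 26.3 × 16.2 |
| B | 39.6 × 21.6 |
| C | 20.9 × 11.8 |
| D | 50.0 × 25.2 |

Ratios (long/short): A ≈ 1.623; B ≈ 1.833; C ≈ 1.771; D ≈ 1.984.
2:1 ≈ 2.000; option D is nearest (Δ 0.016).

D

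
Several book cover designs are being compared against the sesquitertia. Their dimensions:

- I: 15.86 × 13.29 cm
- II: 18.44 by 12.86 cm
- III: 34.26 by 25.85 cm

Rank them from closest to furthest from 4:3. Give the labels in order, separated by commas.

Ratios: I = 15.86 / 13.29 ≈ 1.193; II = 18.44 / 12.86 ≈ 1.434; III = 34.26 / 25.85 ≈ 1.325.
|Δ from 1.333|: I 0.140; II 0.101; III 0.008.

III, II, I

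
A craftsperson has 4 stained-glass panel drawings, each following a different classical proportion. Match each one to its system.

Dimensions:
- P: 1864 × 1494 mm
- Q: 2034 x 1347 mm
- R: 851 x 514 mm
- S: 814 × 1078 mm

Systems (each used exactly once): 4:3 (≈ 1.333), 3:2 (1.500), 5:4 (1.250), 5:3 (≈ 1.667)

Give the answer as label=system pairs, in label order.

P = 1864/1494 ≈ 1.248 → 5:4 (1.250)
Q = 2034/1347 ≈ 1.510 → 3:2 (1.500)
R = 851/514 ≈ 1.656 → 5:3 (1.667)
S = 1078/814 ≈ 1.324 → 4:3 (1.333)

P=5:4, Q=3:2, R=5:3, S=4:3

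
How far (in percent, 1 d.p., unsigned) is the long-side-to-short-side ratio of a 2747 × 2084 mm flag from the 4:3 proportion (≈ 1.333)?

1.1%

Ratio = 2747 / 2084 ≈ 1.3181.
Ideal 4:3 ≈ 1.3333. |1.3181 − 1.3333| / 1.3333 ≈ 1.14% → 1.1%.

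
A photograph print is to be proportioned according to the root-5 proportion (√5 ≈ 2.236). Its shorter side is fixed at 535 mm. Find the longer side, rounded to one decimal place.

root-5 ≈ 2.23607.
Longer side = 535 × 2.23607 ≈ 1196.297 → 1196.3 mm.

1196.3 mm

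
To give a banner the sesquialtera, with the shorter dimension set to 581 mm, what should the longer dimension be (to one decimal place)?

3:2 = 1.50000.
Longer side = 581 × 1.50000 ≈ 871.500 → 871.5 mm.

871.5 mm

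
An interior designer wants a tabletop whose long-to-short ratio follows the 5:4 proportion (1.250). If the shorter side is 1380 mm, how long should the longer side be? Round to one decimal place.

5:4 = 1.25000.
Longer side = 1380 × 1.25000 ≈ 1725.000 → 1725.0 mm.

1725.0 mm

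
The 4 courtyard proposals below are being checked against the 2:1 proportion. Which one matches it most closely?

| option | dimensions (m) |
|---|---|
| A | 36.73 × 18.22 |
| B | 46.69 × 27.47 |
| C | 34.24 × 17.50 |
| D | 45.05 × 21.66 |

Target 2:1 ≈ 2.000.
A: 2.016 (Δ0.016)  B: 1.700 (Δ0.300)  C: 1.957 (Δ0.043)  D: 2.080 (Δ0.080)

A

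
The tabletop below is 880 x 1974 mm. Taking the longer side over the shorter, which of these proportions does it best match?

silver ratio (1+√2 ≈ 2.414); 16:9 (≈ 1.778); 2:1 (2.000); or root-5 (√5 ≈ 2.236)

root-5

Ratio = 1974 / 880 ≈ 2.243.
Distances: silver ratio 2.414 (Δ 0.171); 16:9 1.778 (Δ 0.465); 2:1 2.000 (Δ 0.243); root-5 2.236 (Δ 0.007).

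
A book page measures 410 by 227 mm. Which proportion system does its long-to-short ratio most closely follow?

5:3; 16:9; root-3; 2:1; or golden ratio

Ratio = 410 / 227 ≈ 1.806.
Distances: 5:3 1.667 (Δ 0.139); 16:9 1.778 (Δ 0.028); root-3 1.732 (Δ 0.074); 2:1 2.000 (Δ 0.194); golden ratio 1.618 (Δ 0.188).

16:9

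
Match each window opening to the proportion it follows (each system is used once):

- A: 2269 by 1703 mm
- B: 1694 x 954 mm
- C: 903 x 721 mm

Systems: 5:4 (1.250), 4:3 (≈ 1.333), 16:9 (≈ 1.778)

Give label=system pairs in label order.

Ratios: A ≈ 1.332; B ≈ 1.776; C ≈ 1.252.
Targets: 5:4 ≈ 1.250; 4:3 ≈ 1.333; 16:9 ≈ 1.778.

A=4:3, B=16:9, C=5:4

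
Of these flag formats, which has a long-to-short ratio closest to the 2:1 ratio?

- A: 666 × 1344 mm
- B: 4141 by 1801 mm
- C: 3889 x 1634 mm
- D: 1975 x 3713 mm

A

Target 2:1 ≈ 2.000.
A: 2.018 (Δ0.018)  B: 2.299 (Δ0.299)  C: 2.380 (Δ0.380)  D: 1.880 (Δ0.120)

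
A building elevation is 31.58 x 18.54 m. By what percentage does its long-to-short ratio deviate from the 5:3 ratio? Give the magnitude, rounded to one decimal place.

2.2%

Ratio = 31.58 / 18.54 ≈ 1.7033.
Ideal 5:3 ≈ 1.6667. |1.7033 − 1.6667| / 1.6667 ≈ 2.20% → 2.2%.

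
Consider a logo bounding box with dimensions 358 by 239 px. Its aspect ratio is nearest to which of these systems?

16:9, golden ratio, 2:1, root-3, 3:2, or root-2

Ratio = 358 / 239 ≈ 1.498.
Distances: 16:9 1.778 (Δ 0.280); golden ratio 1.618 (Δ 0.120); 2:1 2.000 (Δ 0.502); root-3 1.732 (Δ 0.234); 3:2 1.500 (Δ 0.002); root-2 1.414 (Δ 0.084).

3:2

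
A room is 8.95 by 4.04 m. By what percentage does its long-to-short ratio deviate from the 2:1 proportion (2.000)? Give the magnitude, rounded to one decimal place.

Ratio = 8.95 / 4.04 ≈ 2.2153.
Ideal 2:1 = 2.0000. |2.2153 − 2.0000| / 2.0000 ≈ 10.77% → 10.8%.

10.8%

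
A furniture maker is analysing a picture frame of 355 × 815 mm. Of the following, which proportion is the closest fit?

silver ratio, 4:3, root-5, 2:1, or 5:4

root-5

Ratio = 815 / 355 ≈ 2.296.
Distances: silver ratio 2.414 (Δ 0.118); 4:3 1.333 (Δ 0.963); root-5 2.236 (Δ 0.060); 2:1 2.000 (Δ 0.296); 5:4 1.250 (Δ 1.046).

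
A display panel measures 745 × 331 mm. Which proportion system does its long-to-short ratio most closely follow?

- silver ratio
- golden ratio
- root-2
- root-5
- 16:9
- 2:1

745/331 ≈ 2.251. Nearest candidates are root-5 (2.236, off by 0.015) and silver ratio (2.414, off by 0.163).

root-5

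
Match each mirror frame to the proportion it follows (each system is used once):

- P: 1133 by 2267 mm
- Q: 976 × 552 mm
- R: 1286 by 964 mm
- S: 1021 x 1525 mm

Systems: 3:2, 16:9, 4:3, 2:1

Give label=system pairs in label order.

Ratios: P ≈ 2.001; Q ≈ 1.768; R ≈ 1.334; S ≈ 1.494.
Targets: 3:2 ≈ 1.500; 16:9 ≈ 1.778; 4:3 ≈ 1.333; 2:1 ≈ 2.000.

P=2:1, Q=16:9, R=4:3, S=3:2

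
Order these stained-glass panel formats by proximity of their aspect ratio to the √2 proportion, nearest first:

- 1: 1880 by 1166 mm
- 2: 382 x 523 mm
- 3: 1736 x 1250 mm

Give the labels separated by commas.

3, 2, 1

1: 1880/1166 ≈ 1.612 → |1.612 − 1.414| = 0.198
2: 523/382 ≈ 1.369 → |1.369 − 1.414| = 0.045
3: 1736/1250 ≈ 1.389 → |1.389 − 1.414| = 0.025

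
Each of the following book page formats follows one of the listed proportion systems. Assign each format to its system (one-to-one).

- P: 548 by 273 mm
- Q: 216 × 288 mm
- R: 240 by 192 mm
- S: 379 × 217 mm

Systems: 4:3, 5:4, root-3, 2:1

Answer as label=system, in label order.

P = 548/273 ≈ 2.007 → 2:1 (2.000)
Q = 288/216 ≈ 1.333 → 4:3 (1.333)
R = 240/192 ≈ 1.250 → 5:4 (1.250)
S = 379/217 ≈ 1.747 → root-3 (1.732)

P=2:1, Q=4:3, R=5:4, S=root-3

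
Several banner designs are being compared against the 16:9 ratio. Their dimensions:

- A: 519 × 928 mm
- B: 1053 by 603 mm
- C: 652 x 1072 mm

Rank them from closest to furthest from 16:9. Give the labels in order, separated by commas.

A: 928/519 ≈ 1.788 → |1.788 − 1.778| = 0.010
B: 1053/603 ≈ 1.746 → |1.746 − 1.778| = 0.032
C: 1072/652 ≈ 1.644 → |1.644 − 1.778| = 0.134

A, B, C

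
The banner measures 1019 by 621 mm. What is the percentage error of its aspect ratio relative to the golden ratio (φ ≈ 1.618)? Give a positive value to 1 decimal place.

1.4%

Ratio = 1019 / 621 ≈ 1.6409.
Ideal golden ratio ≈ 1.6180. |1.6409 − 1.6180| / 1.6180 ≈ 1.42% → 1.4%.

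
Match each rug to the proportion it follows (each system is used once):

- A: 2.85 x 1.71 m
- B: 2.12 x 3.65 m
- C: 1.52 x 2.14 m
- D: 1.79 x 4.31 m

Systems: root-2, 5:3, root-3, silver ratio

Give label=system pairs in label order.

A=5:3, B=root-3, C=root-2, D=silver ratio

A = 2.85/1.71 ≈ 1.667 → 5:3 (1.667)
B = 3.65/2.12 ≈ 1.722 → root-3 (1.732)
C = 2.14/1.52 ≈ 1.408 → root-2 (1.414)
D = 4.31/1.79 ≈ 2.408 → silver ratio (2.414)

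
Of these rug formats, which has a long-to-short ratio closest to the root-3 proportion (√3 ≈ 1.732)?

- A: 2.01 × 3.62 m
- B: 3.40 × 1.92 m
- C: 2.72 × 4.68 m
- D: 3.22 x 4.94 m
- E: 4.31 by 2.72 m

Target root-3 ≈ 1.732.
A: 1.801 (Δ0.069)  B: 1.771 (Δ0.039)  C: 1.721 (Δ0.011)  D: 1.534 (Δ0.198)  E: 1.585 (Δ0.147)

C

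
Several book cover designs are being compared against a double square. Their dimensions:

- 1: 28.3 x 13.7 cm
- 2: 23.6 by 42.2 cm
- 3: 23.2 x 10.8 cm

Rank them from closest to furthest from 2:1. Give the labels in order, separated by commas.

1, 3, 2

1: 28.3/13.7 ≈ 2.066 → |2.066 − 2.000| = 0.066
2: 42.2/23.6 ≈ 1.788 → |1.788 − 2.000| = 0.212
3: 23.2/10.8 ≈ 2.148 → |2.148 − 2.000| = 0.148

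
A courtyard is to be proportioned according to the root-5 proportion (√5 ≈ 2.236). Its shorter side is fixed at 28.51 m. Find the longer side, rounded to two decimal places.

root-5 ≈ 2.23607.
Longer side = 28.51 × 2.23607 ≈ 63.7504 → 63.75 m.

63.75 m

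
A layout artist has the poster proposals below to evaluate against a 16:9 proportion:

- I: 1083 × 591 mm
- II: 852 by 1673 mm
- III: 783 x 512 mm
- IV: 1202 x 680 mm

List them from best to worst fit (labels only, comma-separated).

IV, I, II, III

Ratios: I = 1083 / 591 ≈ 1.832; II = 1673 / 852 ≈ 1.964; III = 783 / 512 ≈ 1.529; IV = 1202 / 680 ≈ 1.768.
|Δ from 1.778|: I 0.054; II 0.186; III 0.249; IV 0.010.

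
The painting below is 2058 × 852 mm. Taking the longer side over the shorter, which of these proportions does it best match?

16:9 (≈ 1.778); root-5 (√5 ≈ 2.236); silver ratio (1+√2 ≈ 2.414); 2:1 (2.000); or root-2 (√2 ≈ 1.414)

silver ratio

Ratio = 2058 / 852 ≈ 2.415.
Distances: 16:9 1.778 (Δ 0.637); root-5 2.236 (Δ 0.179); silver ratio 2.414 (Δ 0.001); 2:1 2.000 (Δ 0.415); root-2 1.414 (Δ 1.001).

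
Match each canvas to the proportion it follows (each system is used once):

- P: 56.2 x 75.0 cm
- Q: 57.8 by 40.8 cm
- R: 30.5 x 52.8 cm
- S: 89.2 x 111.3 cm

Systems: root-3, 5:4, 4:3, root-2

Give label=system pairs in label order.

Ratios: P ≈ 1.335; Q ≈ 1.417; R ≈ 1.731; S ≈ 1.248.
Targets: root-3 ≈ 1.732; 5:4 ≈ 1.250; 4:3 ≈ 1.333; root-2 ≈ 1.414.

P=4:3, Q=root-2, R=root-3, S=5:4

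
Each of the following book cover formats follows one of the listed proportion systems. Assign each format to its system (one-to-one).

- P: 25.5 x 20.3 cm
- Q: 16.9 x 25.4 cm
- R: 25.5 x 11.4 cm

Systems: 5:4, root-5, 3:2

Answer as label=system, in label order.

P = 25.5/20.3 ≈ 1.256 → 5:4 (1.250)
Q = 25.4/16.9 ≈ 1.503 → 3:2 (1.500)
R = 25.5/11.4 ≈ 2.237 → root-5 (2.236)

P=5:4, Q=3:2, R=root-5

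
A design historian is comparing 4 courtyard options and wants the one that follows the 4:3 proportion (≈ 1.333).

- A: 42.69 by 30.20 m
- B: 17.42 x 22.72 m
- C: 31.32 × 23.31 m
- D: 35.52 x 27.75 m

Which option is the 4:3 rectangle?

Target 4:3 ≈ 1.333.
A: 1.414 (Δ0.081)  B: 1.304 (Δ0.029)  C: 1.344 (Δ0.011)  D: 1.280 (Δ0.053)

C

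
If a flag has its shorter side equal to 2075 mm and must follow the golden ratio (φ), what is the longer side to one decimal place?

3357.4 mm

golden ratio ≈ 1.61803.
Longer side = 2075 × 1.61803 ≈ 3357.412 → 3357.4 mm.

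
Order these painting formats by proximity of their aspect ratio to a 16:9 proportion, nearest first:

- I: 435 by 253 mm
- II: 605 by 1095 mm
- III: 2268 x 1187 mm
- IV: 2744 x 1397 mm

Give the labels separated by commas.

I: 435/253 ≈ 1.719 → |1.719 − 1.778| = 0.059
II: 1095/605 ≈ 1.810 → |1.810 − 1.778| = 0.032
III: 2268/1187 ≈ 1.911 → |1.911 − 1.778| = 0.133
IV: 2744/1397 ≈ 1.964 → |1.964 − 1.778| = 0.186

II, I, III, IV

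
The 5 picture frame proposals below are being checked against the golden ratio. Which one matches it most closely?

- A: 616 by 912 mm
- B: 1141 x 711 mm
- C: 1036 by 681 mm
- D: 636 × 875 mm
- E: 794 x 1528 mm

B

Target golden ratio ≈ 1.618.
A: 1.481 (Δ0.137)  B: 1.605 (Δ0.013)  C: 1.521 (Δ0.097)  D: 1.376 (Δ0.242)  E: 1.924 (Δ0.306)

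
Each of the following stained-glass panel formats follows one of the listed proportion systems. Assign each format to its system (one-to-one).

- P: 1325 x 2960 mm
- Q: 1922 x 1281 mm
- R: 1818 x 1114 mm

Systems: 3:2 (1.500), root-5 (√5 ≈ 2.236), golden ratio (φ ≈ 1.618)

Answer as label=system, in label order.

Ratios: P ≈ 2.234; Q ≈ 1.500; R ≈ 1.632.
Targets: 3:2 ≈ 1.500; root-5 ≈ 2.236; golden ratio ≈ 1.618.

P=root-5, Q=3:2, R=golden ratio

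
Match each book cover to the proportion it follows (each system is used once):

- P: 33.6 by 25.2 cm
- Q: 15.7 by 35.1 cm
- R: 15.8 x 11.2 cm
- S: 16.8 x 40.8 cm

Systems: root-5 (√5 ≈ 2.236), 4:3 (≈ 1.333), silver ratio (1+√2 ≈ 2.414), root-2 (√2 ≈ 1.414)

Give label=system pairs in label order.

P=4:3, Q=root-5, R=root-2, S=silver ratio

P = 33.6/25.2 ≈ 1.333 → 4:3 (1.333)
Q = 35.1/15.7 ≈ 2.236 → root-5 (2.236)
R = 15.8/11.2 ≈ 1.411 → root-2 (1.414)
S = 40.8/16.8 ≈ 2.429 → silver ratio (2.414)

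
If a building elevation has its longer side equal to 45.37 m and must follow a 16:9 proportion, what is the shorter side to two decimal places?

16:9 ≈ 1.77778.
Shorter side = 45.37 ÷ 1.77778 ≈ 25.5206 → 25.52 m.

25.52 m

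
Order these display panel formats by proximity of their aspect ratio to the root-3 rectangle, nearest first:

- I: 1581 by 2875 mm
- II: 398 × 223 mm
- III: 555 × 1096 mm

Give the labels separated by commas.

II, I, III

Ratios: I = 2875 / 1581 ≈ 1.818; II = 398 / 223 ≈ 1.785; III = 1096 / 555 ≈ 1.975.
|Δ from 1.732|: I 0.086; II 0.053; III 0.243.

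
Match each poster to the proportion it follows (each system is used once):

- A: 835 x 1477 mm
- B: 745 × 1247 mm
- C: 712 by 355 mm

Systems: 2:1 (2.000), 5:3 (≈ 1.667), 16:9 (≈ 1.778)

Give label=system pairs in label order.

A = 1477/835 ≈ 1.769 → 16:9 (1.778)
B = 1247/745 ≈ 1.674 → 5:3 (1.667)
C = 712/355 ≈ 2.006 → 2:1 (2.000)

A=16:9, B=5:3, C=2:1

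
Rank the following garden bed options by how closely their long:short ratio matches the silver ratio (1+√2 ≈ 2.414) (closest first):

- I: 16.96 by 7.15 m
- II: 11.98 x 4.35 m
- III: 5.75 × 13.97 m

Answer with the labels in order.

I: 16.96/7.15 ≈ 2.372 → |2.372 − 2.414| = 0.042
II: 11.98/4.35 ≈ 2.754 → |2.754 − 2.414| = 0.340
III: 13.97/5.75 ≈ 2.430 → |2.430 − 2.414| = 0.016

III, I, II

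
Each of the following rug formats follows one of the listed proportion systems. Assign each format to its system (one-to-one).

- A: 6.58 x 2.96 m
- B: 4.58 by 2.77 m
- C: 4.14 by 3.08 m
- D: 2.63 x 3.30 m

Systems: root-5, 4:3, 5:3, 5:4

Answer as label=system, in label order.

A=root-5, B=5:3, C=4:3, D=5:4

A = 6.58/2.96 ≈ 2.223 → root-5 (2.236)
B = 4.58/2.77 ≈ 1.653 → 5:3 (1.667)
C = 4.14/3.08 ≈ 1.344 → 4:3 (1.333)
D = 3.30/2.63 ≈ 1.255 → 5:4 (1.250)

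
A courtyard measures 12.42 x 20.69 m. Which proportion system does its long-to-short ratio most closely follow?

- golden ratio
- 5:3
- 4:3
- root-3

Ratio = 20.69 / 12.42 ≈ 1.666.
Distances: golden ratio 1.618 (Δ 0.048); 5:3 1.667 (Δ 0.001); 4:3 1.333 (Δ 0.333); root-3 1.732 (Δ 0.066).

5:3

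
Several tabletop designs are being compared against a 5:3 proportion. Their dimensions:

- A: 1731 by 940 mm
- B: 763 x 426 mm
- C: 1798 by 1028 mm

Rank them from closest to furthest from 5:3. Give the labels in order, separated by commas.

A: 1731/940 ≈ 1.841 → |1.841 − 1.667| = 0.174
B: 763/426 ≈ 1.791 → |1.791 − 1.667| = 0.124
C: 1798/1028 ≈ 1.749 → |1.749 − 1.667| = 0.082

C, B, A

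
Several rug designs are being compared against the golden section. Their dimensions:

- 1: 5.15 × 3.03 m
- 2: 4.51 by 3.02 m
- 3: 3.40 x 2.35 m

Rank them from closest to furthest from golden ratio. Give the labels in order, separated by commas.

Ratios: 1 = 5.15 / 3.03 ≈ 1.700; 2 = 4.51 / 3.02 ≈ 1.493; 3 = 3.40 / 2.35 ≈ 1.447.
|Δ from 1.618|: 1 0.082; 2 0.125; 3 0.171.

1, 2, 3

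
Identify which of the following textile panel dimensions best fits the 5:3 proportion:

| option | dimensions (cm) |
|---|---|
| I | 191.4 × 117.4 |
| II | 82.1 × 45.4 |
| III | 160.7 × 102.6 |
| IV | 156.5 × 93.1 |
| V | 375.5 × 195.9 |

Ratios (long/short): I ≈ 1.630; II ≈ 1.808; III ≈ 1.566; IV ≈ 1.681; V ≈ 1.917.
5:3 ≈ 1.667; option IV is nearest (Δ 0.014).

IV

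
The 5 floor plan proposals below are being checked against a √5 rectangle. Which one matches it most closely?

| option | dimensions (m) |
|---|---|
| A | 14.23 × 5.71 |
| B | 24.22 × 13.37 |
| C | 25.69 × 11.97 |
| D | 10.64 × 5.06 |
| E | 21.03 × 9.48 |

Ratios (long/short): A ≈ 2.492; B ≈ 1.812; C ≈ 2.146; D ≈ 2.103; E ≈ 2.218.
root-5 ≈ 2.236; option E is nearest (Δ 0.018).

E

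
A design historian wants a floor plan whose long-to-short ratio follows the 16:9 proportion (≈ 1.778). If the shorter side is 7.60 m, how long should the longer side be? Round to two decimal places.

13.51 m

16:9 ≈ 1.77778.
Longer side = 7.60 × 1.77778 ≈ 13.5111 → 13.51 m.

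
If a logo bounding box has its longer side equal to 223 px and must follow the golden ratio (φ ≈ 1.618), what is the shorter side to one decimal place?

golden ratio ≈ 1.61803.
Shorter side = 223 ÷ 1.61803 ≈ 137.822 → 137.8 px.

137.8 px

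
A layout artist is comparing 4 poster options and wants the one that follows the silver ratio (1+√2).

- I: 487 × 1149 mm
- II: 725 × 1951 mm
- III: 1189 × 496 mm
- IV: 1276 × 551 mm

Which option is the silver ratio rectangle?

III

Ratios (long/short): I ≈ 2.359; II ≈ 2.691; III ≈ 2.397; IV ≈ 2.316.
silver ratio ≈ 2.414; option III is nearest (Δ 0.017).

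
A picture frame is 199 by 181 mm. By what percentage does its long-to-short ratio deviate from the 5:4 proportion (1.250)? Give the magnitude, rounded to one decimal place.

Ratio = 199 / 181 ≈ 1.0994.
Ideal 5:4 = 1.2500. |1.0994 − 1.2500| / 1.2500 ≈ 12.05% → 12.0%.

12.0%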